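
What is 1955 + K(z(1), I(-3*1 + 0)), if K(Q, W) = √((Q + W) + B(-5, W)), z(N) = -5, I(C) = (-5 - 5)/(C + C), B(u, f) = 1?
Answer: 1955 + I*√21/3 ≈ 1955.0 + 1.5275*I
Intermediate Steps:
I(C) = -5/C (I(C) = -10*1/(2*C) = -5/C)
K(Q, W) = √(1 + Q + W) (K(Q, W) = √((Q + W) + 1) = √(1 + Q + W))
1955 + K(z(1), I(-3*1 + 0)) = 1955 + √(1 - 5 - 5/(-3*1 + 0)) = 1955 + √(1 - 5 - 5/(-3 + 0)) = 1955 + √(1 - 5 - 5/(-3)) = 1955 + √(1 - 5 - 5*(-⅓)) = 1955 + √(1 - 5 + 5/3) = 1955 + √(-7/3) = 1955 + I*√21/3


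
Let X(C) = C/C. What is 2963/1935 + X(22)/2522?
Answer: 7474621/4880070 ≈ 1.5317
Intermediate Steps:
X(C) = 1
2963/1935 + X(22)/2522 = 2963/1935 + 1/2522 = 7474621/4880070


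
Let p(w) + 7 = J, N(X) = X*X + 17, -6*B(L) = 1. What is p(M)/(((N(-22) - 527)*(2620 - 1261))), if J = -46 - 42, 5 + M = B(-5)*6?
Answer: 95/35334 ≈ 0.0026886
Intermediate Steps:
B(L) = -⅙ (B(L) = -⅙*1 = -⅙)
N(X) = 17 + X² (N(X) = X² + 17 = 17 + X²)
M = -6 (M = -5 - ⅙*6 = -5 - 1 = -6)
J = -88
p(w) = -95 (p(w) = -7 - 88 = -95)
p(M)/(((N(-22) - 527)*(2620 - 1261))) = -95*1/((2620 - 1261)*((17 + (-22)²) - 527)) = -95*1/(1359*((17 + 484) - 527)) = -95*1/(1359*(501 - 527)) = -95/((-26*1359)) = -95/(-35334) = -95*(-1/35334) = 95/35334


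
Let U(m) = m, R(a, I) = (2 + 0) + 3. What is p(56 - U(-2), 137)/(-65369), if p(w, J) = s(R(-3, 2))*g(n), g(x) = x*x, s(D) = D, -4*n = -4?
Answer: -5/65369 ≈ -7.6489e-5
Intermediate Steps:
R(a, I) = 5 (R(a, I) = 2 + 3 = 5)
n = 1 (n = -¼*(-4) = 1)
g(x) = x²
p(w, J) = 5 (p(w, J) = 5*1² = 5*1 = 5)
p(56 - U(-2), 137)/(-65369) = 5/(-65369) = 5*(-1/65369) = -5/65369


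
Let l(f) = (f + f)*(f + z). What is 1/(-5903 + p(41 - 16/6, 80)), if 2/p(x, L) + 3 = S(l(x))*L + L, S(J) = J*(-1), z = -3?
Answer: -1949707/11509120439 ≈ -0.00016941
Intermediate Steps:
l(f) = 2*f*(-3 + f) (l(f) = (f + f)*(f - 3) = (2*f)*(-3 + f) = 2*f*(-3 + f))
S(J) = -J
p(x, L) = 2/(-3 + L - 2*L*x*(-3 + x)) (p(x, L) = 2/(-3 + ((-2*x*(-3 + x))*L + L)) = 2/(-3 + (-2*L*x*(-3 + x) + L)) = 2/(-3 + (L - 2*L*x*(-3 + x))) = 2/(-3 + L - 2*L*x*(-3 + x)))
1/(-5903 + p(41 - 16/6, 80)) = 1/(-5903 - 2/(3 - 1*80 + 2*80*(41 - 16/6)*(-3 + (41 - 16/6)))) = 1/(-5903 - 2/(3 - 80 + 2*80*(41 - 16/6)*(-3 + (41 - 16/6)))) = 1/(-5903 - 2/(3 - 80 + 2*80*(41 - 1*8/3)*(-3 + (41 - 1*8/3)))) = 1/(-5903 - 2/(3 - 80 + 2*80*(41 - 8/3)*(-3 + (41 - 8/3)))) = 1/(-5903 - 2/(3 - 80 + 2*80*(115/3)*(-3 + 115/3))) = 1/(-5903 - 2/(3 - 80 + 2*80*(115/3)*(106/3))) = 1/(-5903 - 2/(3 - 80 + 1950400/9)) = 1/(-5903 - 2/1949707/9) = 1/(-5903 - 2*9/1949707) = 1/(-5903 - 18/1949707) = 1/(-11509120439/1949707) = -1949707/11509120439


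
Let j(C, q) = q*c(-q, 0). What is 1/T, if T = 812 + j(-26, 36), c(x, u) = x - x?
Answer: 1/812 ≈ 0.0012315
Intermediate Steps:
c(x, u) = 0
j(C, q) = 0 (j(C, q) = q*0 = 0)
T = 812 (T = 812 + 0 = 812)
1/T = 1/812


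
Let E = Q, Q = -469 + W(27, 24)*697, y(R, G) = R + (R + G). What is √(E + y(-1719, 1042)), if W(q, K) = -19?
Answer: 2*I*√4027 ≈ 126.92*I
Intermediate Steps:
y(R, G) = G + 2*R (y(R, G) = R + (G + R) = G + 2*R)
Q = -13712 (Q = -469 - 19*697 = -469 - 13243 = -13712)
E = -13712
√(E + y(-1719, 1042)) = √(-13712 + (1042 + 2*(-1719))) = √(-13712 + (1042 - 3438)) = √(-13712 - 2396) = √(-16108) = 2*I*√4027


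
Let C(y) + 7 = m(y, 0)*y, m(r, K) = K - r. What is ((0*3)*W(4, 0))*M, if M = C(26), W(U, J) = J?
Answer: 0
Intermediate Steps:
C(y) = -7 - y² (C(y) = -7 + (0 - y)*y = -7 + (-y)*y = -7 - y²)
M = -683 (M = -7 - 1*26² = -7 - 1*676 = -7 - 676 = -683)
((0*3)*W(4, 0))*M = ((0*3)*0)*(-683) = (0*0)*(-683) = 0*(-683) = 0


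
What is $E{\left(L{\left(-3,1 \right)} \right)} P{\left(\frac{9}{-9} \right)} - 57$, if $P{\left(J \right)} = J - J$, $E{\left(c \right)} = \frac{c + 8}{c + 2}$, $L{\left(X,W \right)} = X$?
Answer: $-57$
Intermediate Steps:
$E{\left(c \right)} = \frac{8 + c}{2 + c}$
$P{\left(J \right)} = 0$
$E{\left(L{\left(-3,1 \right)} \right)} P{\left(\frac{9}{-9} \right)} - 57 = \frac{8 - 3}{2 - 3} \cdot 0 - 57 = \frac{1}{-1} \cdot 5 \cdot 0 - 57 = \left(-1\right) 5 \cdot 0 - 57 = \left(-5\right) 0 - 57 = 0 - 57 = -57$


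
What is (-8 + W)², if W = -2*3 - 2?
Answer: 256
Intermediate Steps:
W = -8 (W = -6 - 2 = -8)
(-8 + W)² = (-8 - 8)² = (-16)² = 256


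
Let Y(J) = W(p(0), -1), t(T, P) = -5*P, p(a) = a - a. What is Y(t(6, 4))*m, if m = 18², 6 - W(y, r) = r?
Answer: 2268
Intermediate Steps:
p(a) = 0
W(y, r) = 6 - r
m = 324
Y(J) = 7 (Y(J) = 6 - 1*(-1) = 6 + 1 = 7)
Y(t(6, 4))*m = 7*324 = 2268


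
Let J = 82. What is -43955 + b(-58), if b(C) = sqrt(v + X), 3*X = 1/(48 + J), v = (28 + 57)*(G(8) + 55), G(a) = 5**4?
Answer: -43955 + sqrt(8791380390)/390 ≈ -43715.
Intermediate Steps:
G(a) = 625
v = 57800 (v = (28 + 57)*(625 + 55) = 85*680 = 57800)
X = 1/390 (X = 1/(3*(48 + 82)) = (1/3)/130 = (1/3)*(1/130) = 1/390 ≈ 0.0025641)
b(C) = sqrt(8791380390)/390 (b(C) = sqrt(57800 + 1/390) = sqrt(22542001/390) = sqrt(8791380390)/390)
-43955 + b(-58) = -43955 + sqrt(8791380390)/390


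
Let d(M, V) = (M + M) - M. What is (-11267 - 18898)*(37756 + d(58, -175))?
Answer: -1140659310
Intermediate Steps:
d(M, V) = M (d(M, V) = 2*M - M = M)
(-11267 - 18898)*(37756 + d(58, -175)) = (-11267 - 18898)*(37756 + 58) = -30165*37814 = -1140659310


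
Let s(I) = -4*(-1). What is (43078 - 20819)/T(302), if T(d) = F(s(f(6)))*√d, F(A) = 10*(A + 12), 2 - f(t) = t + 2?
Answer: 22259*√302/48320 ≈ 8.0054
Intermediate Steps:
f(t) = -t (f(t) = 2 - (t + 2) = 2 - (2 + t) = 2 + (-2 - t) = -t)
s(I) = 4
F(A) = 120 + 10*A (F(A) = 10*(12 + A) = 120 + 10*A)
T(d) = 160*√d (T(d) = (120 + 10*4)*√d = (120 + 40)*√d = 160*√d)
(43078 - 20819)/T(302) = (43078 - 20819)/((160*√302)) = 22259*(√302/48320) = 22259*√302/48320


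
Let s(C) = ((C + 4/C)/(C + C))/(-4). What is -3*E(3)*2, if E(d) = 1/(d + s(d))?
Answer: -432/203 ≈ -2.1281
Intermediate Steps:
s(C) = -(C + 4/C)/(8*C) (s(C) = ((C + 4/C)/((2*C)))*(-¼) = ((C + 4/C)*(1/(2*C)))*(-¼) = ((C + 4/C)/(2*C))*(-¼) = -(C + 4/C)/(8*C))
E(d) = 1/(d + (-4 - d²)/(8*d²))
-3*E(3)*2 = -24*3²/(-4 - 1*3² + 8*3³)*2 = -24*9/(-4 - 1*9 + 8*27)*2 = -24*9/(-4 - 9 + 216)*2 = -24*9/203*2 = -3*72/203*2 = -216/203*2 = -432/203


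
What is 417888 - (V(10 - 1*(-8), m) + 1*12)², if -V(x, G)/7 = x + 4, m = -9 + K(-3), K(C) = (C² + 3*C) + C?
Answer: 397724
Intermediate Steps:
K(C) = C² + 4*C
m = -12 (m = -9 - 3*(4 - 3) = -9 - 3*1 = -9 - 3 = -12)
V(x, G) = -28 - 7*x (V(x, G) = -7*(x + 4) = -7*(4 + x) = -28 - 7*x)
417888 - (V(10 - 1*(-8), m) + 1*12)² = 417888 - ((-28 - 7*(10 - 1*(-8))) + 1*12)² = 417888 - ((-28 - 7*(10 + 8)) + 12)² = 417888 - ((-28 - 7*18) + 12)² = 417888 - ((-28 - 126) + 12)² = 417888 - (-154 + 12)² = 417888 - 1*(-142)² = 417888 - 1*20164 = 417888 - 20164 = 397724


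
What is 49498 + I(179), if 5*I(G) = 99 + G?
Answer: 247768/5 ≈ 49554.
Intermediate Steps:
I(G) = 99/5 + G/5 (I(G) = (99 + G)/5 = 99/5 + G/5)
49498 + I(179) = 49498 + (99/5 + (⅕)*179) = 49498 + (99/5 + 179/5) = 49498 + 278/5 = 247768/5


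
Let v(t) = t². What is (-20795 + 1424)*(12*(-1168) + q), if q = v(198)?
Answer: -487916748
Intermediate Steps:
q = 39204 (q = 198² = 39204)
(-20795 + 1424)*(12*(-1168) + q) = (-20795 + 1424)*(12*(-1168) + 39204) = -19371*(-14016 + 39204) = -19371*25188 = -487916748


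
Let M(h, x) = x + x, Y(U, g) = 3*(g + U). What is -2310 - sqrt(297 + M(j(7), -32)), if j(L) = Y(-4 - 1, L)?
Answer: -2310 - sqrt(233) ≈ -2325.3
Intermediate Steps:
Y(U, g) = 3*U + 3*g (Y(U, g) = 3*(U + g) = 3*U + 3*g)
j(L) = -15 + 3*L (j(L) = 3*(-4 - 1) + 3*L = 3*(-5) + 3*L = -15 + 3*L)
M(h, x) = 2*x
-2310 - sqrt(297 + M(j(7), -32)) = -2310 - sqrt(297 + 2*(-32)) = -2310 - sqrt(297 - 64) = -2310 - sqrt(233)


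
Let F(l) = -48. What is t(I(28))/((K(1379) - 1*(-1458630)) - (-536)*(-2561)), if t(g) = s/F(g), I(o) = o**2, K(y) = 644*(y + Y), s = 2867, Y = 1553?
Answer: -2867/94758816 ≈ -3.0256e-5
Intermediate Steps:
K(y) = 1000132 + 644*y (K(y) = 644*(y + 1553) = 644*(1553 + y) = 1000132 + 644*y)
t(g) = -2867/48 (t(g) = 2867/(-48) = 2867*(-1/48) = -2867/48)
t(I(28))/((K(1379) - 1*(-1458630)) - (-536)*(-2561)) = -2867/(48*(((1000132 + 644*1379) - 1*(-1458630)) - (-536)*(-2561))) = -2867/(48*(((1000132 + 888076) + 1458630) - 1*1372696)) = -2867/(48*((1888208 + 1458630) - 1372696)) = -2867/(48*(3346838 - 1372696)) = -2867/48/1974142 = -2867/48*1/1974142 = -2867/94758816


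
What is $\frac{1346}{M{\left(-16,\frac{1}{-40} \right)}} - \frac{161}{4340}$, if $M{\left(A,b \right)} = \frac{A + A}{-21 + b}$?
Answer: $\frac{17545047}{19840} \approx 884.33$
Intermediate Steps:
$M{\left(A,b \right)} = \frac{2 A}{-21 + b}$
$\frac{1346}{M{\left(-16,\frac{1}{-40} \right)}} - \frac{161}{4340} = \frac{1346}{2 \left(-16\right) \frac{1}{-21 + \frac{1}{-40}}} - \frac{161}{4340} = \frac{1346}{2 \left(-16\right) \frac{1}{-21 - \frac{1}{40}}} - \frac{23}{620} = \frac{1346}{2 \left(-16\right) \frac{1}{- \frac{841}{40}}} - \frac{23}{620} = \frac{1346}{2 \left(-16\right) \left(- \frac{40}{841}\right)} - \frac{23}{620} = \frac{1346}{\frac{1280}{841}} - \frac{23}{620} = 1346 \cdot \frac{841}{1280} - \frac{23}{620} = \frac{565993}{640} - \frac{23}{620} = \frac{17545047}{19840}$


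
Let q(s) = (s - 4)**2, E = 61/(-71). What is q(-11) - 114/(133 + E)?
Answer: 1051428/4691 ≈ 224.14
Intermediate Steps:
E = -61/71 (E = 61*(-1/71) = -61/71 ≈ -0.85915)
q(s) = (-4 + s)**2
q(-11) - 114/(133 + E) = (-4 - 11)**2 - 114/(133 - 61/71) = (-15)**2 - 114/9382/71 = 225 - 114*71/9382 = 225 - 4047/4691 = 1051428/4691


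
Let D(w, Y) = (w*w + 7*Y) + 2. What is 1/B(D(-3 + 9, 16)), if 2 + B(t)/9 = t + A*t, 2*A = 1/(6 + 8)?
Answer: 14/19323 ≈ 0.00072453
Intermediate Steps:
D(w, Y) = 2 + w**2 + 7*Y (D(w, Y) = (w**2 + 7*Y) + 2 = 2 + w**2 + 7*Y)
A = 1/28 (A = 1/(2*(6 + 8)) = (1/2)/14 = (1/2)*(1/14) = 1/28 ≈ 0.035714)
B(t) = -18 + 261*t/28 (B(t) = -18 + 9*(t + t/28) = -18 + 9*(29*t/28) = -18 + 261*t/28)
1/B(D(-3 + 9, 16)) = 1/(-18 + 261*(2 + (-3 + 9)**2 + 7*16)/28) = 1/(-18 + 261*(2 + 6**2 + 112)/28) = 1/(-18 + 261*(2 + 36 + 112)/28) = 1/(-18 + (261/28)*150) = 1/(-18 + 19575/14) = 1/(19323/14) = 14/19323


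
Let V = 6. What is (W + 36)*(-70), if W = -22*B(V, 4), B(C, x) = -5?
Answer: -10220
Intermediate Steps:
W = 110 (W = -22*(-5) = 110)
(W + 36)*(-70) = (110 + 36)*(-70) = 146*(-70) = -10220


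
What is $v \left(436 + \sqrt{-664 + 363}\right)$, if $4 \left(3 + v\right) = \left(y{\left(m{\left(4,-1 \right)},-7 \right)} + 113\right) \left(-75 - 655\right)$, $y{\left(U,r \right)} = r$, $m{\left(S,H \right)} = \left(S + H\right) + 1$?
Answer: $-8435728 - 19348 i \sqrt{301} \approx -8.4357 \cdot 10^{6} - 3.3568 \cdot 10^{5} i$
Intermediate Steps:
$m{\left(S,H \right)} = 1 + H + S$ ($m{\left(S,H \right)} = \left(H + S\right) + 1 = 1 + H + S$)
$v = -19348$ ($v = -3 + \frac{\left(-7 + 113\right) \left(-75 - 655\right)}{4} = -3 + \frac{106 \left(-730\right)}{4} = -3 + \frac{1}{4} \left(-77380\right) = -3 - 19345 = -19348$)
$v \left(436 + \sqrt{-664 + 363}\right) = - 19348 \left(436 + \sqrt{-664 + 363}\right) = - 19348 \left(436 + \sqrt{-301}\right) = - 19348 \left(436 + i \sqrt{301}\right) = -8435728 - 19348 i \sqrt{301}$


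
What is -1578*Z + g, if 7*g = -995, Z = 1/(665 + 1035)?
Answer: -851273/5950 ≈ -143.07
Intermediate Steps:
Z = 1/1700 ≈ 0.00058824
g = -995/7 (g = (⅐)*(-995) = -995/7 ≈ -142.14)
-1578*Z + g = -1578*1/1700 - 995/7 = -789/850 - 995/7 = -851273/5950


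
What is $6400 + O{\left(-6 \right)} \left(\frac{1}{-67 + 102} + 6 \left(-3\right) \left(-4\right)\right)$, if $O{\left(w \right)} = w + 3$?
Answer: $\frac{216437}{35} \approx 6183.9$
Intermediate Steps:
$O{\left(w \right)} = 3 + w$
$6400 + O{\left(-6 \right)} \left(\frac{1}{-67 + 102} + 6 \left(-3\right) \left(-4\right)\right) = 6400 + \left(3 - 6\right) \left(\frac{1}{-67 + 102} + 6 \left(-3\right) \left(-4\right)\right) = 6400 - 3 \left(\frac{1}{35} - -72\right) = 6400 - 3 \left(\frac{1}{35} + 72\right) = 6400 - \frac{7563}{35} = \frac{216437}{35}$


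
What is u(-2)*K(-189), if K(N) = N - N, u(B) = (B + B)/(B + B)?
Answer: 0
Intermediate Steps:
u(B) = 1 (u(B) = (2*B)/((2*B)) = (2*B)*(1/(2*B)) = 1)
K(N) = 0
u(-2)*K(-189) = 1*0 = 0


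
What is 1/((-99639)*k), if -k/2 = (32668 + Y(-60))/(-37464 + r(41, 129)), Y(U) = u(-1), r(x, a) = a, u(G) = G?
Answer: -12445/2169938142 ≈ -5.7352e-6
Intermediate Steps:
Y(U) = -1
k = 21778/12445 (k = -2*(32668 - 1)/(-37464 + 129) = -65334/(-37335) = -65334*(-1)/37335 = -2*(-10889/12445) = 21778/12445 ≈ 1.7499)
1/((-99639)*k) = 1/((-99639)*(21778/12445)) = -1/99639*12445/21778 = -12445/2169938142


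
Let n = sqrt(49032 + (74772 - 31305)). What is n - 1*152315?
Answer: -152315 + sqrt(92499) ≈ -1.5201e+5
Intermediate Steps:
n = sqrt(92499) (n = sqrt(49032 + 43467) = sqrt(92499) ≈ 304.14)
n - 1*152315 = sqrt(92499) - 1*152315 = sqrt(92499) - 152315 = -152315 + sqrt(92499)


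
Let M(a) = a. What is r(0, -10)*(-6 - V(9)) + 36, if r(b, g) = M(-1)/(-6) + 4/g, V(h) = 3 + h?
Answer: 201/5 ≈ 40.200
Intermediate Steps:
r(b, g) = ⅙ + 4/g (r(b, g) = -1/(-6) + 4/g = -1*(-⅙) + 4/g = ⅙ + 4/g)
r(0, -10)*(-6 - V(9)) + 36 = ((⅙)*(24 - 10)/(-10))*(-6 - (3 + 9)) + 36 = ((⅙)*(-⅒)*14)*(-6 - 1*12) + 36 = -7*(-6 - 12)/30 + 36 = -7/30*(-18) + 36 = 21/5 + 36 = 201/5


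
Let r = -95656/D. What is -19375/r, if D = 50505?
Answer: 978534375/95656 ≈ 10230.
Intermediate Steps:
r = -95656/50505 ≈ -1.8940
-19375/r = -19375/(-95656/50505) = -19375*(-50505/95656) = 978534375/95656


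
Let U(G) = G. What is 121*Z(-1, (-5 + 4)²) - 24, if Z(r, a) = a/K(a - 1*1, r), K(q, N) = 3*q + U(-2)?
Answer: -169/2 ≈ -84.500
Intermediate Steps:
K(q, N) = -2 + 3*q (K(q, N) = 3*q - 2 = -2 + 3*q)
Z(r, a) = a/(-5 + 3*a) (Z(r, a) = a/(-2 + 3*(a - 1*1)) = a/(-2 + 3*(a - 1)) = a/(-2 + 3*(-1 + a)) = a/(-2 + (-3 + 3*a)) = a/(-5 + 3*a))
121*Z(-1, (-5 + 4)²) - 24 = 121*((-5 + 4)²/(-5 + 3*(-5 + 4)²)) - 24 = 121*((-1)²/(-5 + 3*(-1)²)) - 24 = 121*(1/(-5 + 3*1)) - 24 = 121*(1/(-5 + 3)) - 24 = 121*(1/(-2)) - 24 = 121*(1*(-½)) - 24 = 121*(-½) - 24 = -121/2 - 24 = -169/2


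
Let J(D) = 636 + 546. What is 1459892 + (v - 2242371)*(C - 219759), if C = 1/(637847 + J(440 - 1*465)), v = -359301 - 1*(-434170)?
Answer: 304388384444747888/639029 ≈ 4.7633e+11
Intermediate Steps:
J(D) = 1182
v = 74869 (v = -359301 + 434170 = 74869)
C = 1/639029 (C = 1/(637847 + 1182) = 1/639029 ≈ 1.5649e-6)
1459892 + (v - 2242371)*(C - 219759) = 1459892 + (74869 - 2242371)*(1/639029 - 219759) = 1459892 - 2167502*(-140432374010/639029) = 1459892 + 304387451531423020/639029 = 304388384444747888/639029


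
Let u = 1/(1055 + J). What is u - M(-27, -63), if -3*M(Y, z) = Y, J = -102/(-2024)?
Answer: -9608387/1067711 ≈ -8.9991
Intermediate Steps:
J = 51/1012 (J = -102*(-1/2024) = 51/1012 ≈ 0.050395)
M(Y, z) = -Y/3
u = 1012/1067711 (u = 1/(1055 + 51/1012) = 1/(1067711/1012) = 1012/1067711 ≈ 0.00094782)
u - M(-27, -63) = 1012/1067711 - (-1)*(-27)/3 = 1012/1067711 - 1*9 = 1012/1067711 - 9 = -9608387/1067711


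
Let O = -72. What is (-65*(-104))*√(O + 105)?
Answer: 6760*√33 ≈ 38833.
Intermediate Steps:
(-65*(-104))*√(O + 105) = (-65*(-104))*√(-72 + 105) = 6760*√33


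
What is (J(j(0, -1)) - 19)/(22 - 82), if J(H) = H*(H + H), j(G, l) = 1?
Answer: 17/60 ≈ 0.28333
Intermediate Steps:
J(H) = 2*H**2 (J(H) = H*(2*H) = 2*H**2)
(J(j(0, -1)) - 19)/(22 - 82) = (2*1**2 - 19)/(22 - 82) = (2*1 - 19)/(-60) = (2 - 19)*(-1/60) = -17*(-1/60) = 17/60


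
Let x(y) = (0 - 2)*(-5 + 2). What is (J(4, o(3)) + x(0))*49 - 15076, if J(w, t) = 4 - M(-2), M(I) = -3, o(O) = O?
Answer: -14439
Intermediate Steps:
x(y) = 6 (x(y) = -2*(-3) = 6)
J(w, t) = 7 (J(w, t) = 4 - 1*(-3) = 4 + 3 = 7)
(J(4, o(3)) + x(0))*49 - 15076 = (7 + 6)*49 - 15076 = 13*49 - 15076 = 637 - 15076 = -14439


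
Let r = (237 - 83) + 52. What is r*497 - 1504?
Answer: 100878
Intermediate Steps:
r = 206 (r = 154 + 52 = 206)
r*497 - 1504 = 206*497 - 1504 = 102382 - 1504 = 100878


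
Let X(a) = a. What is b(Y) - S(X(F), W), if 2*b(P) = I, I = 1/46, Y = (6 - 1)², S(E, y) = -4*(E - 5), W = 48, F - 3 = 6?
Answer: 1473/92 ≈ 16.011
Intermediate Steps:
F = 9 (F = 3 + 6 = 9)
S(E, y) = 20 - 4*E (S(E, y) = -4*(-5 + E) = 20 - 4*E)
Y = 25 (Y = 5² = 25)
I = 1/46 ≈ 0.021739
b(P) = 1/92 (b(P) = (½)*(1/46) = 1/92)
b(Y) - S(X(F), W) = 1/92 - (20 - 4*9) = 1/92 - (20 - 36) = 1/92 - 1*(-16) = 1/92 + 16 = 1473/92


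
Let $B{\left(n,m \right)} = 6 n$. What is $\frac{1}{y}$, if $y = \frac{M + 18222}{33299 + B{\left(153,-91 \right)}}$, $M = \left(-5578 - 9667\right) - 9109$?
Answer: $- \frac{34217}{6132} \approx -5.5801$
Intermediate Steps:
$M = -24354$ ($M = -15245 - 9109 = -24354$)
$y = - \frac{6132}{34217}$ ($y = \frac{-24354 + 18222}{33299 + 6 \cdot 153} = - \frac{6132}{33299 + 918} = - \frac{6132}{34217} \approx -0.17921$)
$\frac{1}{y} = \frac{1}{- \frac{6132}{34217}} = - \frac{34217}{6132}$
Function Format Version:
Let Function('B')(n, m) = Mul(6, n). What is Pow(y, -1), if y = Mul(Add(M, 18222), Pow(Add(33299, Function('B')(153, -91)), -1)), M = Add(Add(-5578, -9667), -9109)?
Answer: Rational(-34217, 6132) ≈ -5.5801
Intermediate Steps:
M = -24354 (M = Add(-15245, -9109) = -24354)
y = Rational(-6132, 34217) (y = Mul(Add(-24354, 18222), Pow(Add(33299, Mul(6, 153)), -1)) = Mul(-6132, Pow(Add(33299, 918), -1)) = Mul(-6132, Pow(34217, -1)) = Mul(-6132, Rational(1, 34217)) = Rational(-6132, 34217) ≈ -0.17921)
Pow(y, -1) = Pow(Rational(-6132, 34217), -1) = Rational(-34217, 6132)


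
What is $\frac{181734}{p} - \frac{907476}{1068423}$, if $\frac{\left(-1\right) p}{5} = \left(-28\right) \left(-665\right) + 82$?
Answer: $- \frac{15501492569}{5550457485} \approx -2.7928$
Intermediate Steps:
$p = -93510$ ($p = - 5 \left(\left(-28\right) \left(-665\right) + 82\right) = - 5 \left(18620 + 82\right) = \left(-5\right) 18702 = -93510$)
$\frac{181734}{p} - \frac{907476}{1068423} = \frac{181734}{-93510} - \frac{907476}{1068423} = 181734 \left(- \frac{1}{93510}\right) - \frac{302492}{356141} = - \frac{30289}{15585} - \frac{302492}{356141} = - \frac{15501492569}{5550457485}$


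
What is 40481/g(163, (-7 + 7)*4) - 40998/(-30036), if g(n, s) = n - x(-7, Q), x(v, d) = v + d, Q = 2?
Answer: 14556845/60072 ≈ 242.32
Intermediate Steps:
x(v, d) = d + v
g(n, s) = 5 + n (g(n, s) = n - (2 - 7) = n - 1*(-5) = n + 5 = 5 + n)
40481/g(163, (-7 + 7)*4) - 40998/(-30036) = 40481/(5 + 163) - 40998/(-30036) = 40481/168 - 40998*(-1/30036) = 40481*(1/168) + 6833/5006 = 5783/24 + 6833/5006 = 14556845/60072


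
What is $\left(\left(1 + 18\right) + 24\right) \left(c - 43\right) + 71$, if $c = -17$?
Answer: $-2509$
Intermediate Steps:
$\left(\left(1 + 18\right) + 24\right) \left(c - 43\right) + 71 = \left(\left(1 + 18\right) + 24\right) \left(-17 - 43\right) + 71 = \left(19 + 24\right) \left(-17 - 43\right) + 71 = 43 \left(-60\right) + 71 = -2580 + 71 = -2509$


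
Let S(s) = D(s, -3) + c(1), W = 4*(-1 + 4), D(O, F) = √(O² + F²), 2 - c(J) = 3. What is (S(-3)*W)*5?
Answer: -60 + 180*√2 ≈ 194.56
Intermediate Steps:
c(J) = -1 (c(J) = 2 - 1*3 = 2 - 3 = -1)
D(O, F) = √(F² + O²)
W = 12 (W = 4*3 = 12)
S(s) = -1 + √(9 + s²) (S(s) = √((-3)² + s²) - 1 = √(9 + s²) - 1 = -1 + √(9 + s²))
(S(-3)*W)*5 = ((-1 + √(9 + (-3)²))*12)*5 = ((-1 + √(9 + 9))*12)*5 = ((-1 + √18)*12)*5 = ((-1 + 3*√2)*12)*5 = (-12 + 36*√2)*5 = -60 + 180*√2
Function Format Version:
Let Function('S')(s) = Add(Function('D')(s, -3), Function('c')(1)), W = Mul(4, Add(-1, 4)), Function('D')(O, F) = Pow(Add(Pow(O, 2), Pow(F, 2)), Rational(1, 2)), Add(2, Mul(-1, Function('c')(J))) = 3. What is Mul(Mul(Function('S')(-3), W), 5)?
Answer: Add(-60, Mul(180, Pow(2, Rational(1, 2)))) ≈ 194.56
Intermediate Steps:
Function('c')(J) = -1 (Function('c')(J) = Add(2, Mul(-1, 3)) = Add(2, -3) = -1)
Function('D')(O, F) = Pow(Add(Pow(F, 2), Pow(O, 2)), Rational(1, 2))
W = 12 (W = Mul(4, 3) = 12)
Function('S')(s) = Add(-1, Pow(Add(9, Pow(s, 2)), Rational(1, 2))) (Function('S')(s) = Add(Pow(Add(Pow(-3, 2), Pow(s, 2)), Rational(1, 2)), -1) = Add(Pow(Add(9, Pow(s, 2)), Rational(1, 2)), -1) = Add(-1, Pow(Add(9, Pow(s, 2)), Rational(1, 2))))
Mul(Mul(Function('S')(-3), W), 5) = Mul(Mul(Add(-1, Pow(Add(9, Pow(-3, 2)), Rational(1, 2))), 12), 5) = Mul(Mul(Add(-1, Pow(Add(9, 9), Rational(1, 2))), 12), 5) = Mul(Mul(Add(-1, Pow(18, Rational(1, 2))), 12), 5) = Mul(Mul(Add(-1, Mul(3, Pow(2, Rational(1, 2)))), 12), 5) = Mul(Add(-12, Mul(36, Pow(2, Rational(1, 2)))), 5) = Add(-60, Mul(180, Pow(2, Rational(1, 2))))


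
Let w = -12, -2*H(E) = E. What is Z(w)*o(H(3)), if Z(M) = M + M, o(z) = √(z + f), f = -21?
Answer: -36*I*√10 ≈ -113.84*I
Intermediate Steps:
H(E) = -E/2
o(z) = √(-21 + z) (o(z) = √(z - 21) = √(-21 + z))
Z(M) = 2*M
Z(w)*o(H(3)) = (2*(-12))*√(-21 - ½*3) = -24*√(-21 - 3/2) = -36*I*√10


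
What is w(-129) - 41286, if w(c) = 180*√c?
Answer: -41286 + 180*I*√129 ≈ -41286.0 + 2044.4*I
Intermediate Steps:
w(-129) - 41286 = 180*√(-129) - 41286 = 180*(I*√129) - 41286 = 180*I*√129 - 41286 = -41286 + 180*I*√129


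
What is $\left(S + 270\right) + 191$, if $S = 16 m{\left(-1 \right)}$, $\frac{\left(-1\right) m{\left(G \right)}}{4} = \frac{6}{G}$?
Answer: $845$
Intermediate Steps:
$m{\left(G \right)} = - \frac{24}{G}$ ($m{\left(G \right)} = - 4 \frac{6}{G} = - \frac{24}{G}$)
$S = 384$ ($S = 16 \left(- \frac{24}{-1}\right) = 16 \left(\left(-24\right) \left(-1\right)\right) = 16 \cdot 24 = 384$)
$\left(S + 270\right) + 191 = \left(384 + 270\right) + 191 = 654 + 191 = 845$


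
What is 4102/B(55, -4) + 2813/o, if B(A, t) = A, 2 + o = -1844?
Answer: 7417577/101530 ≈ 73.058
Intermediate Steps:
o = -1846 (o = -2 - 1844 = -1846)
4102/B(55, -4) + 2813/o = 4102/55 + 2813/(-1846) = 4102*(1/55) + 2813*(-1/1846) = 4102/55 - 2813/1846 = 7417577/101530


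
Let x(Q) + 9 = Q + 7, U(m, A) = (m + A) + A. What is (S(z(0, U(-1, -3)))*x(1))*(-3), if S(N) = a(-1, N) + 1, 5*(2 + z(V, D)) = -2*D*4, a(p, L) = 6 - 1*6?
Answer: 3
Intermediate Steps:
U(m, A) = m + 2*A (U(m, A) = (A + m) + A = m + 2*A)
a(p, L) = 0 (a(p, L) = 6 - 6 = 0)
z(V, D) = -2 - 8*D/5 (z(V, D) = -2 + (-2*D*4)/5 = -2 + (-8*D)/5 = -2 - 8*D/5)
S(N) = 1 (S(N) = 0 + 1 = 1)
x(Q) = -2 + Q (x(Q) = -9 + (Q + 7) = -9 + (7 + Q) = -2 + Q)
(S(z(0, U(-1, -3)))*x(1))*(-3) = (1*(-2 + 1))*(-3) = (1*(-1))*(-3) = -1*(-3) = 3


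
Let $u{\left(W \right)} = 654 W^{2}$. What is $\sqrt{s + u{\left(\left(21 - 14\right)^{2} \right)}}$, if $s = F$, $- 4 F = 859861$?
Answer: $\frac{\sqrt{5421155}}{2} \approx 1164.2$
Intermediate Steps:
$F = - \frac{859861}{4}$ ($F = \left(- \frac{1}{4}\right) 859861 = - \frac{859861}{4} \approx -2.1497 \cdot 10^{5}$)
$s = - \frac{859861}{4} \approx -2.1497 \cdot 10^{5}$
$\sqrt{s + u{\left(\left(21 - 14\right)^{2} \right)}} = \sqrt{- \frac{859861}{4} + 654 \left(\left(21 - 14\right)^{2}\right)^{2}} = \sqrt{- \frac{859861}{4} + 654 \left(7^{2}\right)^{2}} = \sqrt{- \frac{859861}{4} + 654 \cdot 49^{2}} = \sqrt{- \frac{859861}{4} + 654 \cdot 2401} = \sqrt{- \frac{859861}{4} + 1570254} = \sqrt{\frac{5421155}{4}} = \frac{\sqrt{5421155}}{2}$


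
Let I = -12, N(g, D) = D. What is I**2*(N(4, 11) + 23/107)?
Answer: 172800/107 ≈ 1615.0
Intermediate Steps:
I**2*(N(4, 11) + 23/107) = (-12)**2*(11 + 23/107) = 144*(11 + 23*(1/107)) = 144*(11 + 23/107) = 144*(1200/107) = 172800/107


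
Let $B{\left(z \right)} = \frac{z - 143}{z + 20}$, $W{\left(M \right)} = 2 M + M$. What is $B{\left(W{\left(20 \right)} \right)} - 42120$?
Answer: $- \frac{3369683}{80} \approx -42121.0$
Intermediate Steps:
$W{\left(M \right)} = 3 M$
$B{\left(z \right)} = \frac{-143 + z}{20 + z}$
$B{\left(W{\left(20 \right)} \right)} - 42120 = \frac{-143 + 3 \cdot 20}{20 + 3 \cdot 20} - 42120 = \frac{-143 + 60}{20 + 60} - 42120 = \frac{1}{80} \left(-83\right) - 42120 = - \frac{83}{80} - 42120 = - \frac{3369683}{80}$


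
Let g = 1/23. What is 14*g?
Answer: 14/23 ≈ 0.60870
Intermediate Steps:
g = 1/23 ≈ 0.043478
14*g = 14*(1/23) = 14/23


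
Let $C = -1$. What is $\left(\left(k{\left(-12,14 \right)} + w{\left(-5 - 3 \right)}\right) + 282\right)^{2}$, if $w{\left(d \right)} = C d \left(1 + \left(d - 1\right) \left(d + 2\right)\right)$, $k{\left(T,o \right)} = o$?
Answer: $541696$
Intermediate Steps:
$w{\left(d \right)} = - d \left(1 + \left(-1 + d\right) \left(2 + d\right)\right)$ ($w{\left(d \right)} = - d \left(1 + \left(d - 1\right) \left(d + 2\right)\right) = - d \left(1 + \left(-1 + d\right) \left(2 + d\right)\right)$)
$\left(\left(k{\left(-12,14 \right)} + w{\left(-5 - 3 \right)}\right) + 282\right)^{2} = \left(\left(14 + \left(-5 - 3\right) \left(1 - \left(-5 - 3\right) - \left(-5 - 3\right)^{2}\right)\right) + 282\right)^{2} = \left(\left(14 - 8 \left(1 - -8 - \left(-8\right)^{2}\right)\right) + 282\right)^{2} = \left(\left(14 - 8 \left(1 + 8 - 64\right)\right) + 282\right)^{2} = \left(\left(14 - -440\right) + 282\right)^{2} = \left(\left(14 + 440\right) + 282\right)^{2} = \left(454 + 282\right)^{2} = 736^{2} = 541696$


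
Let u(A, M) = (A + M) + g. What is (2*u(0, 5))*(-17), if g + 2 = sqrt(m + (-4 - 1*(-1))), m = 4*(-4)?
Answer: -102 - 34*I*sqrt(19) ≈ -102.0 - 148.2*I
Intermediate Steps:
m = -16
g = -2 + I*sqrt(19) (g = -2 + sqrt(-16 + (-4 - 1*(-1))) = -2 + sqrt(-16 + (-4 + 1)) = -2 + sqrt(-16 - 3) = -2 + sqrt(-19) = -2 + I*sqrt(19) ≈ -2.0 + 4.3589*I)
u(A, M) = -2 + A + M + I*sqrt(19) (u(A, M) = (A + M) + (-2 + I*sqrt(19)) = -2 + A + M + I*sqrt(19))
(2*u(0, 5))*(-17) = (2*(-2 + 0 + 5 + I*sqrt(19)))*(-17) = (2*(3 + I*sqrt(19)))*(-17) = (6 + 2*I*sqrt(19))*(-17) = -102 - 34*I*sqrt(19)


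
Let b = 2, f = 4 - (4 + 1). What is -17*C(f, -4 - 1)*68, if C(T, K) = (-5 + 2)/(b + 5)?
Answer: 3468/7 ≈ 495.43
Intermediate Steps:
f = -1 (f = 4 - 1*5 = 4 - 5 = -1)
C(T, K) = -3/7 (C(T, K) = (-5 + 2)/(2 + 5) = -3/7)
-17*C(f, -4 - 1)*68 = -17*(-3/7)*68 = (51/7)*68 = 3468/7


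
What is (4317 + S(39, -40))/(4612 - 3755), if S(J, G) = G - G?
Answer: 4317/857 ≈ 5.0373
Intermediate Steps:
S(J, G) = 0
(4317 + S(39, -40))/(4612 - 3755) = (4317 + 0)/(4612 - 3755) = 4317/857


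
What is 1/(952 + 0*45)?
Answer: 1/952 ≈ 0.0010504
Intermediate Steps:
1/(952 + 0*45) = 1/(952 + 0) = 1/952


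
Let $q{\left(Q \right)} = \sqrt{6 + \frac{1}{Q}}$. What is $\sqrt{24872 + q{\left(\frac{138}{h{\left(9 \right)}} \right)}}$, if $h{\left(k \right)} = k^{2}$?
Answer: $\frac{\sqrt{52629152 + 46 \sqrt{13938}}}{46} \approx 157.72$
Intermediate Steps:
$\sqrt{24872 + q{\left(\frac{138}{h{\left(9 \right)}} \right)}} = \sqrt{24872 + \sqrt{6 + \frac{1}{138 \frac{1}{9^{2}}}}} = \sqrt{24872 + \sqrt{6 + \frac{1}{138 \cdot \frac{1}{81}}}} = \sqrt{24872 + \sqrt{6 + \frac{1}{\frac{46}{27}}}} = \sqrt{24872 + \sqrt{6 + \frac{27}{46}}} = \sqrt{24872 + \sqrt{\frac{303}{46}}} = \sqrt{24872 + \frac{\sqrt{13938}}{46}}$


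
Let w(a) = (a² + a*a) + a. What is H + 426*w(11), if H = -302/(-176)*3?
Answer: 9484917/88 ≈ 1.0778e+5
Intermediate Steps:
w(a) = a + 2*a² (w(a) = (a² + a²) + a = 2*a² + a = a + 2*a²)
H = 453/88 (H = -302*(-1/176)*3 = (151/88)*3 = 453/88 ≈ 5.1477)
H + 426*w(11) = 453/88 + 426*(11*(1 + 2*11)) = 453/88 + 426*(11*(1 + 22)) = 453/88 + 426*(11*23) = 453/88 + 426*253 = 453/88 + 107778 = 9484917/88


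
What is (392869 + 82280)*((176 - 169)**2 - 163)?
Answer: -54166986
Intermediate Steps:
(392869 + 82280)*((176 - 169)**2 - 163) = 475149*(7**2 - 163) = 475149*(49 - 163) = 475149*(-114) = -54166986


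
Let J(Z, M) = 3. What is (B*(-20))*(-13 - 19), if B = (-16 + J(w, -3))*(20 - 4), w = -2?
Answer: -133120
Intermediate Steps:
B = -208 (B = (-16 + 3)*(20 - 4) = -13*16 = -208)
(B*(-20))*(-13 - 19) = (-208*(-20))*(-13 - 19) = 4160*(-32) = -133120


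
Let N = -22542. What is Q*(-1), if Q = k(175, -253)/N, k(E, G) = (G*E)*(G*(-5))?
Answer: -56007875/22542 ≈ -2484.6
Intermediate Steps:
k(E, G) = -5*E*G**2 (k(E, G) = (E*G)*(-5*G) = -5*E*G**2)
Q = 56007875/22542 (Q = -5*175*(-253)**2/(-22542) = -5*175*64009*(-1/22542) = -56007875*(-1/22542) = 56007875/22542 ≈ 2484.6)
Q*(-1) = (56007875/22542)*(-1) = -56007875/22542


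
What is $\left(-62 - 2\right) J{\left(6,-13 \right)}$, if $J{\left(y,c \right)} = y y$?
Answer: $-2304$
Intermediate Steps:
$J{\left(y,c \right)} = y^{2}$
$\left(-62 - 2\right) J{\left(6,-13 \right)} = \left(-62 - 2\right) 6^{2} = \left(-62 - 2\right) 36 = \left(-64\right) 36 = -2304$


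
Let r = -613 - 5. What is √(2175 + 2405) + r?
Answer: -618 + 2*√1145 ≈ -550.32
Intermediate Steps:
r = -618
√(2175 + 2405) + r = √(2175 + 2405) - 618 = √4580 - 618 = 2*√1145 - 618 = -618 + 2*√1145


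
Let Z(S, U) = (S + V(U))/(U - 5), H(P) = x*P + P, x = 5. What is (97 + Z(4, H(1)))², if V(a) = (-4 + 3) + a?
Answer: 11236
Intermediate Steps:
V(a) = -1 + a
H(P) = 6*P (H(P) = 5*P + P = 6*P)
Z(S, U) = (-1 + S + U)/(-5 + U) (Z(S, U) = (S + (-1 + U))/(U - 5) = (-1 + S + U)/(-5 + U))
(97 + Z(4, H(1)))² = (97 + (-1 + 4 + 6*1)/(-5 + 6*1))² = (97 + (-1 + 4 + 6)/(-5 + 6))² = (97 + 9/1)² = (97 + 1*9)² = (97 + 9)² = 106² = 11236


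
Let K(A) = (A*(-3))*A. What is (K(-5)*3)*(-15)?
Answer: 3375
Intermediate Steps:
K(A) = -3*A² (K(A) = (-3*A)*A = -3*A²)
(K(-5)*3)*(-15) = (-3*(-5)²*3)*(-15) = (-3*25*3)*(-15) = -75*3*(-15) = -225*(-15) = 3375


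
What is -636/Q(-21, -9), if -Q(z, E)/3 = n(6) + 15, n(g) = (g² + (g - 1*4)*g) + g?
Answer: 212/69 ≈ 3.0725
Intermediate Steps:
n(g) = g + g² + g*(-4 + g) (n(g) = (g² + (g - 4)*g) + g = (g² + (-4 + g)*g) + g = (g² + g*(-4 + g)) + g = g + g² + g*(-4 + g))
Q(z, E) = -207 (Q(z, E) = -3*(6*(-3 + 2*6) + 15) = -3*(6*(-3 + 12) + 15) = -3*(6*9 + 15) = -3*(54 + 15) = -3*69 = -207)
-636/Q(-21, -9) = -636/(-207) = -636*(-1/207) = 212/69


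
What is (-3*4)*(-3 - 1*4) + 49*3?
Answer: 231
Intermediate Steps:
(-3*4)*(-3 - 1*4) + 49*3 = -12*(-3 - 4) + 147 = -12*(-7) + 147 = 84 + 147 = 231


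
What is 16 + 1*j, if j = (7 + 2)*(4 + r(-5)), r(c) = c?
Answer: 7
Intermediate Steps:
j = -9 (j = (7 + 2)*(4 - 5) = 9*(-1) = -9)
16 + 1*j = 16 + 1*(-9) = 16 - 9 = 7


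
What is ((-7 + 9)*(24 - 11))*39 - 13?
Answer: 1001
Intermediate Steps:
((-7 + 9)*(24 - 11))*39 - 13 = (2*13)*39 - 13 = 26*39 - 13 = 1014 - 13 = 1001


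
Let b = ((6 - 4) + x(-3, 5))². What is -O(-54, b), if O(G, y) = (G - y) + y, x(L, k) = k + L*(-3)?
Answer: 54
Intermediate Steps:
x(L, k) = k - 3*L
b = 256 (b = ((6 - 4) + (5 - 3*(-3)))² = (2 + (5 + 9))² = (2 + 14)² = 16² = 256)
O(G, y) = G
-O(-54, b) = -1*(-54) = 54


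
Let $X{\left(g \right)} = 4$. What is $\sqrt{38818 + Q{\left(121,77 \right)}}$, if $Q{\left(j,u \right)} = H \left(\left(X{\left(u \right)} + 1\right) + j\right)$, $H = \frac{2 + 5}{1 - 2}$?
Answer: $4 \sqrt{2371} \approx 194.77$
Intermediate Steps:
$H = -7$ ($H = \frac{7}{1 - 2} = \frac{7}{-1} = 7 \left(-1\right) = -7$)
$Q{\left(j,u \right)} = -35 - 7 j$ ($Q{\left(j,u \right)} = - 7 \left(\left(4 + 1\right) + j\right) = - 7 \left(5 + j\right) = -35 - 7 j$)
$\sqrt{38818 + Q{\left(121,77 \right)}} = \sqrt{38818 - 882} = \sqrt{37936} = 4 \sqrt{2371}$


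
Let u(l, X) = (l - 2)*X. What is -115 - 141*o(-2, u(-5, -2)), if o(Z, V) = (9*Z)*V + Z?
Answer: 35699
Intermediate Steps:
u(l, X) = X*(-2 + l) (u(l, X) = (-2 + l)*X = X*(-2 + l))
o(Z, V) = Z + 9*V*Z (o(Z, V) = 9*V*Z + Z = Z + 9*V*Z)
-115 - 141*o(-2, u(-5, -2)) = -115 - (-282)*(1 + 9*(-2*(-2 - 5))) = -115 - (-282)*(1 + 9*(-2*(-7))) = -115 - (-282)*(1 + 9*14) = -115 - (-282)*(1 + 126) = -115 - (-282)*127 = -115 - 141*(-254) = -115 + 35814 = 35699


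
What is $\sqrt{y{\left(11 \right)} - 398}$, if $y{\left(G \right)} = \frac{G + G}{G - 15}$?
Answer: $\frac{i \sqrt{1614}}{2} \approx 20.087 i$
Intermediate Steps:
$y{\left(G \right)} = \frac{2 G}{-15 + G}$
$\sqrt{y{\left(11 \right)} - 398} = \sqrt{2 \cdot 11 \frac{1}{-15 + 11} - 398} = \sqrt{2 \cdot 11 \frac{1}{-4} - 398} = \sqrt{2 \cdot 11 \left(- \frac{1}{4}\right) - 398} = \sqrt{- \frac{11}{2} - 398} = \sqrt{- \frac{807}{2}} = \frac{i \sqrt{1614}}{2}$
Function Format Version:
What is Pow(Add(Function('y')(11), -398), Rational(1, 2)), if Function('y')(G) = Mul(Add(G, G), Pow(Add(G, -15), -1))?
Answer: Mul(Rational(1, 2), I, Pow(1614, Rational(1, 2))) ≈ Mul(20.087, I)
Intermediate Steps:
Function('y')(G) = Mul(2, G, Pow(Add(-15, G), -1)) (Function('y')(G) = Mul(Mul(2, G), Pow(Add(-15, G), -1)) = Mul(2, G, Pow(Add(-15, G), -1)))
Pow(Add(Function('y')(11), -398), Rational(1, 2)) = Pow(Add(Mul(2, 11, Pow(Add(-15, 11), -1)), -398), Rational(1, 2)) = Pow(Add(Mul(2, 11, Pow(-4, -1)), -398), Rational(1, 2)) = Pow(Add(Mul(2, 11, Rational(-1, 4)), -398), Rational(1, 2)) = Pow(Add(Rational(-11, 2), -398), Rational(1, 2)) = Pow(Rational(-807, 2), Rational(1, 2)) = Mul(Rational(1, 2), I, Pow(1614, Rational(1, 2)))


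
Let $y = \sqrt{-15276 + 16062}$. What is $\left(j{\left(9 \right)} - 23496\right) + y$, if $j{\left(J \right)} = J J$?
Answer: $-23415 + \sqrt{786} \approx -23387.0$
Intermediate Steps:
$j{\left(J \right)} = J^{2}$
$y = \sqrt{786} \approx 28.036$
$\left(j{\left(9 \right)} - 23496\right) + y = \left(9^{2} - 23496\right) + \sqrt{786} = \left(81 - 23496\right) + \sqrt{786} = -23415 + \sqrt{786}$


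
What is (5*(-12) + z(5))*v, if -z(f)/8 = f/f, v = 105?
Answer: -7140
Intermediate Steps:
z(f) = -8 (z(f) = -8*f/f = -8*1 = -8)
(5*(-12) + z(5))*v = (5*(-12) - 8)*105 = (-60 - 8)*105 = -68*105 = -7140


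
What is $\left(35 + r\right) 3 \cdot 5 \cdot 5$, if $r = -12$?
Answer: $1725$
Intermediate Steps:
$\left(35 + r\right) 3 \cdot 5 \cdot 5 = \left(35 - 12\right) 3 \cdot 5 \cdot 5 = 23 \cdot 15 \cdot 5 = 23 \cdot 75 = 1725$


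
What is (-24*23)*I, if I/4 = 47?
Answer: -103776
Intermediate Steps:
I = 188 (I = 4*47 = 188)
(-24*23)*I = -24*23*188 = -552*188 = -103776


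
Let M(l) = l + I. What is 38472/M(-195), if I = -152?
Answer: -38472/347 ≈ -110.87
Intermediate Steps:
M(l) = -152 + l (M(l) = l - 152 = -152 + l)
38472/M(-195) = 38472/(-152 - 195) = 38472/(-347) = 38472*(-1/347) = -38472/347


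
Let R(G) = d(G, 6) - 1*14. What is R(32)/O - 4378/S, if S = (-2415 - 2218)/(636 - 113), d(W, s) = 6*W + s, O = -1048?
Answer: 299843355/606923 ≈ 494.04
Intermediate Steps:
d(W, s) = s + 6*W
R(G) = -8 + 6*G (R(G) = (6 + 6*G) - 1*14 = (6 + 6*G) - 14 = -8 + 6*G)
S = -4633/523 ≈ -8.8585
R(32)/O - 4378/S = (-8 + 6*32)/(-1048) - 4378/(-4633/523) = (-8 + 192)*(-1/1048) - 4378*(-523/4633) = 184*(-1/1048) + 2289694/4633 = -23/131 + 2289694/4633 = 299843355/606923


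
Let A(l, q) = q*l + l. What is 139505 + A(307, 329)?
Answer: 240815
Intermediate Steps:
A(l, q) = l + l*q (A(l, q) = l*q + l = l + l*q)
139505 + A(307, 329) = 139505 + 307*(1 + 329) = 139505 + 307*330 = 139505 + 101310 = 240815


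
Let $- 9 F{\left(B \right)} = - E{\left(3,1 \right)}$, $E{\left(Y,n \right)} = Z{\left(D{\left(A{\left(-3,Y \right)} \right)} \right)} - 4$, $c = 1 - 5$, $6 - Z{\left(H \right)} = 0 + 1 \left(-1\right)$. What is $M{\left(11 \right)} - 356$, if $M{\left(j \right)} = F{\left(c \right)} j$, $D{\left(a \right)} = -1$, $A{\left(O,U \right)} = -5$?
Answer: $- \frac{1057}{3} \approx -352.33$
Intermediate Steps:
$Z{\left(H \right)} = 7$ ($Z{\left(H \right)} = 6 - \left(0 + 1 \left(-1\right)\right) = 6 - \left(0 - 1\right) = 6 - -1 = 6 + 1 = 7$)
$c = -4$
$E{\left(Y,n \right)} = 3$ ($E{\left(Y,n \right)} = 7 - 4 = 3$)
$F{\left(B \right)} = \frac{1}{3}$ ($F{\left(B \right)} = - \frac{\left(-1\right) 3}{9} = \left(- \frac{1}{9}\right) \left(-3\right) = \frac{1}{3}$)
$M{\left(j \right)} = \frac{j}{3}$
$M{\left(11 \right)} - 356 = \frac{1}{3} \cdot 11 - 356 = \frac{11}{3} - 356 = - \frac{1057}{3}$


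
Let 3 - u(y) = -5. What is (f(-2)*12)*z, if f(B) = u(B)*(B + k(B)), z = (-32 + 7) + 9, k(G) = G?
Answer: 6144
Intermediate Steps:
u(y) = 8 (u(y) = 3 - 1*(-5) = 3 + 5 = 8)
z = -16 (z = -25 + 9 = -16)
f(B) = 16*B (f(B) = 8*(B + B) = 8*(2*B) = 16*B)
(f(-2)*12)*z = ((16*(-2))*12)*(-16) = -32*12*(-16) = -384*(-16) = 6144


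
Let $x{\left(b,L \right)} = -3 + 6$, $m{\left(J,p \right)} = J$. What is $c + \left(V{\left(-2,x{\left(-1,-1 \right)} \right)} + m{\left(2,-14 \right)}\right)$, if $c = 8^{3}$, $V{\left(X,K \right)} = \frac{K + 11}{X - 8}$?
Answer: $\frac{2563}{5} \approx 512.6$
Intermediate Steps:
$x{\left(b,L \right)} = 3$
$V{\left(X,K \right)} = \frac{11 + K}{-8 + X}$
$c = 512$
$c + \left(V{\left(-2,x{\left(-1,-1 \right)} \right)} + m{\left(2,-14 \right)}\right) = 512 + \left(\frac{11 + 3}{-8 - 2} + 2\right) = 512 + \left(\frac{1}{-10} \cdot 14 + 2\right) = 512 + \left(\left(- \frac{1}{10}\right) 14 + 2\right) = 512 + \left(- \frac{7}{5} + 2\right) = 512 + \frac{3}{5} = \frac{2563}{5}$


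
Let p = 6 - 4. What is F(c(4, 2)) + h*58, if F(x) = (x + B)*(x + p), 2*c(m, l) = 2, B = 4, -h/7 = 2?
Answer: -797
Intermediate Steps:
h = -14 (h = -7*2 = -14)
c(m, l) = 1 (c(m, l) = (1/2)*2 = 1)
p = 2
F(x) = (2 + x)*(4 + x) (F(x) = (x + 4)*(x + 2) = (4 + x)*(2 + x) = (2 + x)*(4 + x))
F(c(4, 2)) + h*58 = (8 + 1**2 + 6*1) - 14*58 = (8 + 1 + 6) - 812 = 15 - 812 = -797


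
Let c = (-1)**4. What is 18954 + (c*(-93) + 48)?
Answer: 18909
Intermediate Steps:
c = 1
18954 + (c*(-93) + 48) = 18954 + (1*(-93) + 48) = 18954 + (-93 + 48) = 18954 - 45 = 18909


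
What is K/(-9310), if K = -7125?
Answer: 75/98 ≈ 0.76531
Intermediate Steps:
K/(-9310) = -7125/(-9310) = -7125*(-1/9310) = 75/98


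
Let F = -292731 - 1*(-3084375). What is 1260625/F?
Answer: 1260625/2791644 ≈ 0.45157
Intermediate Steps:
F = 2791644 (F = -292731 + 3084375 = 2791644)
1260625/F = 1260625/2791644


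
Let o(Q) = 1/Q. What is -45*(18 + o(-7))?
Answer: -5625/7 ≈ -803.57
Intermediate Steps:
-45*(18 + o(-7)) = -45*(18 + 1/(-7)) = -45*(18 - 1/7) = -45*125/7 = -5625/7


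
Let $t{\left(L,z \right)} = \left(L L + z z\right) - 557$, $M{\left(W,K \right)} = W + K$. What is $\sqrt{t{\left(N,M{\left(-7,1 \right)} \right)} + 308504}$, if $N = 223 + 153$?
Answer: $\sqrt{449359} \approx 670.34$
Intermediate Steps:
$N = 376$
$M{\left(W,K \right)} = K + W$
$t{\left(L,z \right)} = -557 + L^{2} + z^{2}$ ($t{\left(L,z \right)} = \left(L^{2} + z^{2}\right) - 557 = -557 + L^{2} + z^{2}$)
$\sqrt{t{\left(N,M{\left(-7,1 \right)} \right)} + 308504} = \sqrt{\left(-557 + 376^{2} + \left(1 - 7\right)^{2}\right) + 308504} = \sqrt{\left(-557 + 141376 + \left(-6\right)^{2}\right) + 308504} = \sqrt{\left(-557 + 141376 + 36\right) + 308504} = \sqrt{140855 + 308504} = \sqrt{449359}$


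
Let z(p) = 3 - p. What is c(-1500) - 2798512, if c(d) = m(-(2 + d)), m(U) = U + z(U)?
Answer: -2798509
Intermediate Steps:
m(U) = 3 (m(U) = U + (3 - U) = 3)
c(d) = 3
c(-1500) - 2798512 = 3 - 2798512 = -2798509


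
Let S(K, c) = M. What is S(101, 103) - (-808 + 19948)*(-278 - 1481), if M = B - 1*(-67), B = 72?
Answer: 33667399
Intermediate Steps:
M = 139 (M = 72 - 1*(-67) = 72 + 67 = 139)
S(K, c) = 139
S(101, 103) - (-808 + 19948)*(-278 - 1481) = 139 - (-808 + 19948)*(-278 - 1481) = 139 - 19140*(-1759) = 139 - 1*(-33667260) = 139 + 33667260 = 33667399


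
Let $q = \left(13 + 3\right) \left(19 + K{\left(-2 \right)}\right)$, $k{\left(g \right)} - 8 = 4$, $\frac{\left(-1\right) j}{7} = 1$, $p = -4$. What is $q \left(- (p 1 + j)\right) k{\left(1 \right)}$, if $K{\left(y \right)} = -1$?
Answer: $38016$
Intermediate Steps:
$j = -7$ ($j = \left(-7\right) 1 = -7$)
$k{\left(g \right)} = 12$ ($k{\left(g \right)} = 8 + 4 = 12$)
$q = 288$ ($q = \left(13 + 3\right) \left(19 - 1\right) = 16 \cdot 18 = 288$)
$q \left(- (p 1 + j)\right) k{\left(1 \right)} = 288 \left(- (\left(-4\right) 1 - 7)\right) 12 = 288 \left(- (-4 - 7)\right) 12 = 288 \left(\left(-1\right) \left(-11\right)\right) 12 = 288 \cdot 11 \cdot 12 = 3168 \cdot 12 = 38016$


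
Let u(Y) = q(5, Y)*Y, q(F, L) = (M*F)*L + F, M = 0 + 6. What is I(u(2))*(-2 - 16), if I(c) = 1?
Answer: -18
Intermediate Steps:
M = 6
q(F, L) = F + 6*F*L (q(F, L) = (6*F)*L + F = 6*F*L + F = F + 6*F*L)
u(Y) = Y*(5 + 30*Y) (u(Y) = (5*(1 + 6*Y))*Y = (5 + 30*Y)*Y = Y*(5 + 30*Y))
I(u(2))*(-2 - 16) = 1*(-2 - 16) = 1*(-18) = -18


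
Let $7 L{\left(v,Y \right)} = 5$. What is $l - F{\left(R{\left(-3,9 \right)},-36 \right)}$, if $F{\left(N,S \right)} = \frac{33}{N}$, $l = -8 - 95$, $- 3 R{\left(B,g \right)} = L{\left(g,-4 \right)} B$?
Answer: $- \frac{746}{5} \approx -149.2$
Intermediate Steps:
$L{\left(v,Y \right)} = \frac{5}{7}$ ($L{\left(v,Y \right)} = \frac{1}{7} \cdot 5 = \frac{5}{7}$)
$R{\left(B,g \right)} = - \frac{5 B}{21}$ ($R{\left(B,g \right)} = - \frac{\frac{5}{7} B}{3} = - \frac{5 B}{21}$)
$l = -103$ ($l = -8 - 95 = -103$)
$l - F{\left(R{\left(-3,9 \right)},-36 \right)} = -103 - \frac{33}{\left(- \frac{5}{21}\right) \left(-3\right)} = -103 - \frac{33}{\frac{5}{7}} = -103 - 33 \cdot \frac{7}{5} = -103 - \frac{231}{5} = - \frac{746}{5}$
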